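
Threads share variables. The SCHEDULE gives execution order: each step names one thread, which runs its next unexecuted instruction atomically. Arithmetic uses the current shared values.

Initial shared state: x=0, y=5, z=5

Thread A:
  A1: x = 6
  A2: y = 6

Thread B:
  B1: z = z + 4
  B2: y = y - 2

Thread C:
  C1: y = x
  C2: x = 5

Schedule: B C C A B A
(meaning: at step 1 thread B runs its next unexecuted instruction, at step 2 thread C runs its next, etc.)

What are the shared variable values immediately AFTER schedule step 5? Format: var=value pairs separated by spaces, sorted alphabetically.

Step 1: thread B executes B1 (z = z + 4). Shared: x=0 y=5 z=9. PCs: A@0 B@1 C@0
Step 2: thread C executes C1 (y = x). Shared: x=0 y=0 z=9. PCs: A@0 B@1 C@1
Step 3: thread C executes C2 (x = 5). Shared: x=5 y=0 z=9. PCs: A@0 B@1 C@2
Step 4: thread A executes A1 (x = 6). Shared: x=6 y=0 z=9. PCs: A@1 B@1 C@2
Step 5: thread B executes B2 (y = y - 2). Shared: x=6 y=-2 z=9. PCs: A@1 B@2 C@2

Answer: x=6 y=-2 z=9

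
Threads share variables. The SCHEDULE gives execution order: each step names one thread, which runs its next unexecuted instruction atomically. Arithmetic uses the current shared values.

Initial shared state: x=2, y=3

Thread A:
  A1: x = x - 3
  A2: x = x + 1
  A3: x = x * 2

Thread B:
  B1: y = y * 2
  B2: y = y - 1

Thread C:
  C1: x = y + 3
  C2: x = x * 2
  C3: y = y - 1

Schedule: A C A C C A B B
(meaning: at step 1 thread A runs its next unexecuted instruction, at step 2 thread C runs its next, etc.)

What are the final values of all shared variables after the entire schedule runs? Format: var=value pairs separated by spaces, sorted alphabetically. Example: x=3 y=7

Answer: x=28 y=3

Derivation:
Step 1: thread A executes A1 (x = x - 3). Shared: x=-1 y=3. PCs: A@1 B@0 C@0
Step 2: thread C executes C1 (x = y + 3). Shared: x=6 y=3. PCs: A@1 B@0 C@1
Step 3: thread A executes A2 (x = x + 1). Shared: x=7 y=3. PCs: A@2 B@0 C@1
Step 4: thread C executes C2 (x = x * 2). Shared: x=14 y=3. PCs: A@2 B@0 C@2
Step 5: thread C executes C3 (y = y - 1). Shared: x=14 y=2. PCs: A@2 B@0 C@3
Step 6: thread A executes A3 (x = x * 2). Shared: x=28 y=2. PCs: A@3 B@0 C@3
Step 7: thread B executes B1 (y = y * 2). Shared: x=28 y=4. PCs: A@3 B@1 C@3
Step 8: thread B executes B2 (y = y - 1). Shared: x=28 y=3. PCs: A@3 B@2 C@3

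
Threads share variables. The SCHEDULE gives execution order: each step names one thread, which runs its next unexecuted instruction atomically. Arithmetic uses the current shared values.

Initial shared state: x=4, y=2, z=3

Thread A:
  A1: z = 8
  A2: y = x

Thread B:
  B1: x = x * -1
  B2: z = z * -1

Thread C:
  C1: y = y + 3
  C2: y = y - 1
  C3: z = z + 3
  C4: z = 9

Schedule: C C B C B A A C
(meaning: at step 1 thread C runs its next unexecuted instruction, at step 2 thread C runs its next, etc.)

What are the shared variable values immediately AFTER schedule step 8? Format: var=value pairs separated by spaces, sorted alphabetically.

Step 1: thread C executes C1 (y = y + 3). Shared: x=4 y=5 z=3. PCs: A@0 B@0 C@1
Step 2: thread C executes C2 (y = y - 1). Shared: x=4 y=4 z=3. PCs: A@0 B@0 C@2
Step 3: thread B executes B1 (x = x * -1). Shared: x=-4 y=4 z=3. PCs: A@0 B@1 C@2
Step 4: thread C executes C3 (z = z + 3). Shared: x=-4 y=4 z=6. PCs: A@0 B@1 C@3
Step 5: thread B executes B2 (z = z * -1). Shared: x=-4 y=4 z=-6. PCs: A@0 B@2 C@3
Step 6: thread A executes A1 (z = 8). Shared: x=-4 y=4 z=8. PCs: A@1 B@2 C@3
Step 7: thread A executes A2 (y = x). Shared: x=-4 y=-4 z=8. PCs: A@2 B@2 C@3
Step 8: thread C executes C4 (z = 9). Shared: x=-4 y=-4 z=9. PCs: A@2 B@2 C@4

Answer: x=-4 y=-4 z=9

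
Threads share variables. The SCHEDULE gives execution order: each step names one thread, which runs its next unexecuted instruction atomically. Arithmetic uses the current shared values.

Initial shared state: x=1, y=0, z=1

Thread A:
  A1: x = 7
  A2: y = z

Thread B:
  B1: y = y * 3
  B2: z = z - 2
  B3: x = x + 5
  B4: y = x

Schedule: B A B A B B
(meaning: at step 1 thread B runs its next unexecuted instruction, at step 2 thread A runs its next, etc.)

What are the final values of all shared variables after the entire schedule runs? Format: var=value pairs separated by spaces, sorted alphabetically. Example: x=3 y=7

Step 1: thread B executes B1 (y = y * 3). Shared: x=1 y=0 z=1. PCs: A@0 B@1
Step 2: thread A executes A1 (x = 7). Shared: x=7 y=0 z=1. PCs: A@1 B@1
Step 3: thread B executes B2 (z = z - 2). Shared: x=7 y=0 z=-1. PCs: A@1 B@2
Step 4: thread A executes A2 (y = z). Shared: x=7 y=-1 z=-1. PCs: A@2 B@2
Step 5: thread B executes B3 (x = x + 5). Shared: x=12 y=-1 z=-1. PCs: A@2 B@3
Step 6: thread B executes B4 (y = x). Shared: x=12 y=12 z=-1. PCs: A@2 B@4

Answer: x=12 y=12 z=-1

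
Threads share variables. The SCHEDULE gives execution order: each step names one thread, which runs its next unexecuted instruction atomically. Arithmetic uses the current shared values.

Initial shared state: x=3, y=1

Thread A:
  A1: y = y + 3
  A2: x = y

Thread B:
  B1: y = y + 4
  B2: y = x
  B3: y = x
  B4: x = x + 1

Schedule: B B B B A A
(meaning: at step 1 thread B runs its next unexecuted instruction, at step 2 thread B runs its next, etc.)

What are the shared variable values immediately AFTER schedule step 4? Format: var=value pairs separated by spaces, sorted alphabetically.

Answer: x=4 y=3

Derivation:
Step 1: thread B executes B1 (y = y + 4). Shared: x=3 y=5. PCs: A@0 B@1
Step 2: thread B executes B2 (y = x). Shared: x=3 y=3. PCs: A@0 B@2
Step 3: thread B executes B3 (y = x). Shared: x=3 y=3. PCs: A@0 B@3
Step 4: thread B executes B4 (x = x + 1). Shared: x=4 y=3. PCs: A@0 B@4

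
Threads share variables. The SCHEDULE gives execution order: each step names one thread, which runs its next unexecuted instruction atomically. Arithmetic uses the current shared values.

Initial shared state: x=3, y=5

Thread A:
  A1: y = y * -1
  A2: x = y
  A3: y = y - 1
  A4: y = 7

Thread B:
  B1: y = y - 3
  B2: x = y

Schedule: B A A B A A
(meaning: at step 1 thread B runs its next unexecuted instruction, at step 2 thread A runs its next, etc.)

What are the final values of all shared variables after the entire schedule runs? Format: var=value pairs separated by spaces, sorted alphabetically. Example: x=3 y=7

Answer: x=-2 y=7

Derivation:
Step 1: thread B executes B1 (y = y - 3). Shared: x=3 y=2. PCs: A@0 B@1
Step 2: thread A executes A1 (y = y * -1). Shared: x=3 y=-2. PCs: A@1 B@1
Step 3: thread A executes A2 (x = y). Shared: x=-2 y=-2. PCs: A@2 B@1
Step 4: thread B executes B2 (x = y). Shared: x=-2 y=-2. PCs: A@2 B@2
Step 5: thread A executes A3 (y = y - 1). Shared: x=-2 y=-3. PCs: A@3 B@2
Step 6: thread A executes A4 (y = 7). Shared: x=-2 y=7. PCs: A@4 B@2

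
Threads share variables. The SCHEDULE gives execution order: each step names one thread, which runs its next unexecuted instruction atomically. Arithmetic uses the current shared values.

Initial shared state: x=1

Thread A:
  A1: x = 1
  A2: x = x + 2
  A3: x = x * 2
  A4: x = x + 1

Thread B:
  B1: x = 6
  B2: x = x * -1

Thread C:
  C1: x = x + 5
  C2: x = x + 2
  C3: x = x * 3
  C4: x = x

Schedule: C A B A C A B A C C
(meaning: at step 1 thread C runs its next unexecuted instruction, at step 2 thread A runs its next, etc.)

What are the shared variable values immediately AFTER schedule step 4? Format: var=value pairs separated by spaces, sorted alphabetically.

Answer: x=8

Derivation:
Step 1: thread C executes C1 (x = x + 5). Shared: x=6. PCs: A@0 B@0 C@1
Step 2: thread A executes A1 (x = 1). Shared: x=1. PCs: A@1 B@0 C@1
Step 3: thread B executes B1 (x = 6). Shared: x=6. PCs: A@1 B@1 C@1
Step 4: thread A executes A2 (x = x + 2). Shared: x=8. PCs: A@2 B@1 C@1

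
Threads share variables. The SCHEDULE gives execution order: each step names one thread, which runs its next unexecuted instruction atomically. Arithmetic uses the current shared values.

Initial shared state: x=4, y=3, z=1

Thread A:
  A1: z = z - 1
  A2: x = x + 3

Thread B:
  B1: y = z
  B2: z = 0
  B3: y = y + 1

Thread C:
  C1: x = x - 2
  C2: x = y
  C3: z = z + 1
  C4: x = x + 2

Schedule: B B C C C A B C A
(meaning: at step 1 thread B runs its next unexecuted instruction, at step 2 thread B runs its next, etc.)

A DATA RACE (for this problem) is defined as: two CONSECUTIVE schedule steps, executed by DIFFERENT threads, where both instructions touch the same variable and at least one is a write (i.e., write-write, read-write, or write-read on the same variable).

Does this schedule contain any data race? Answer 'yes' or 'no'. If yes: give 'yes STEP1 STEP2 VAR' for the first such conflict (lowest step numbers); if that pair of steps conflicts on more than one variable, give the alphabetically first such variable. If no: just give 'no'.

Answer: yes 5 6 z

Derivation:
Steps 1,2: same thread (B). No race.
Steps 2,3: B(r=-,w=z) vs C(r=x,w=x). No conflict.
Steps 3,4: same thread (C). No race.
Steps 4,5: same thread (C). No race.
Steps 5,6: C(z = z + 1) vs A(z = z - 1). RACE on z (W-W).
Steps 6,7: A(r=z,w=z) vs B(r=y,w=y). No conflict.
Steps 7,8: B(r=y,w=y) vs C(r=x,w=x). No conflict.
Steps 8,9: C(x = x + 2) vs A(x = x + 3). RACE on x (W-W).
First conflict at steps 5,6.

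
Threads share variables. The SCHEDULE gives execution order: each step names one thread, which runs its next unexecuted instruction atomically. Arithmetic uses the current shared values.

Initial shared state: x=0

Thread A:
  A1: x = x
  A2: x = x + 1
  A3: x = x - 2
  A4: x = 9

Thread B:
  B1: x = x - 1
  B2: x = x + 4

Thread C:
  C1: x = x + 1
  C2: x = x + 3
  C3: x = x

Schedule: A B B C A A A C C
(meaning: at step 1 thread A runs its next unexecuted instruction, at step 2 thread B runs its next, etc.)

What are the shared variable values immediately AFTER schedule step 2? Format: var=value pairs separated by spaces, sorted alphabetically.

Answer: x=-1

Derivation:
Step 1: thread A executes A1 (x = x). Shared: x=0. PCs: A@1 B@0 C@0
Step 2: thread B executes B1 (x = x - 1). Shared: x=-1. PCs: A@1 B@1 C@0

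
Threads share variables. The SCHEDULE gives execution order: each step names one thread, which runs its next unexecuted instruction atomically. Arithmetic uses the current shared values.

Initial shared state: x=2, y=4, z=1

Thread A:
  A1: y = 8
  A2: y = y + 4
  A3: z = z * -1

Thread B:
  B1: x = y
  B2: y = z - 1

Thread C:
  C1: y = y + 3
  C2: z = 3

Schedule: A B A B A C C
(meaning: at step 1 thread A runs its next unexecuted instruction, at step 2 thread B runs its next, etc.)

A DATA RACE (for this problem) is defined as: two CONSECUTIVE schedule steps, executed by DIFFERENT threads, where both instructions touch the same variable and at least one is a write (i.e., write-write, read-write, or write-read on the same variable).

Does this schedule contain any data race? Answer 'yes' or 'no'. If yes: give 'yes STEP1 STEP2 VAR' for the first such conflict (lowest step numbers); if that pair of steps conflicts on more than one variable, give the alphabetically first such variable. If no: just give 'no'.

Steps 1,2: A(y = 8) vs B(x = y). RACE on y (W-R).
Steps 2,3: B(x = y) vs A(y = y + 4). RACE on y (R-W).
Steps 3,4: A(y = y + 4) vs B(y = z - 1). RACE on y (W-W).
Steps 4,5: B(y = z - 1) vs A(z = z * -1). RACE on z (R-W).
Steps 5,6: A(r=z,w=z) vs C(r=y,w=y). No conflict.
Steps 6,7: same thread (C). No race.
First conflict at steps 1,2.

Answer: yes 1 2 y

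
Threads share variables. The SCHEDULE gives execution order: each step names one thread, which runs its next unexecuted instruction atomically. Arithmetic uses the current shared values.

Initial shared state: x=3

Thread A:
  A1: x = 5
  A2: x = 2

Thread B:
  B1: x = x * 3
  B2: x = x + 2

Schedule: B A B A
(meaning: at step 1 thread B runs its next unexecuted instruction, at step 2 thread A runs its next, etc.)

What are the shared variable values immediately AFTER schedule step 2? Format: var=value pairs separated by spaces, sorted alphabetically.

Answer: x=5

Derivation:
Step 1: thread B executes B1 (x = x * 3). Shared: x=9. PCs: A@0 B@1
Step 2: thread A executes A1 (x = 5). Shared: x=5. PCs: A@1 B@1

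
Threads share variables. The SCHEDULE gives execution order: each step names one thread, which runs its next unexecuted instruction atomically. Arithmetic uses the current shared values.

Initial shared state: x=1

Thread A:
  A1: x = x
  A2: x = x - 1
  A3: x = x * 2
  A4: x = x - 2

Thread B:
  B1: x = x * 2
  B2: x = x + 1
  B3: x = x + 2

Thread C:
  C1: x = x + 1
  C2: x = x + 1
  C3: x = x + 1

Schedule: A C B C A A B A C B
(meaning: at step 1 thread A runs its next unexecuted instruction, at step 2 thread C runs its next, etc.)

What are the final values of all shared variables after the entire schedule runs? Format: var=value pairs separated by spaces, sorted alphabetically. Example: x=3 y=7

Answer: x=10

Derivation:
Step 1: thread A executes A1 (x = x). Shared: x=1. PCs: A@1 B@0 C@0
Step 2: thread C executes C1 (x = x + 1). Shared: x=2. PCs: A@1 B@0 C@1
Step 3: thread B executes B1 (x = x * 2). Shared: x=4. PCs: A@1 B@1 C@1
Step 4: thread C executes C2 (x = x + 1). Shared: x=5. PCs: A@1 B@1 C@2
Step 5: thread A executes A2 (x = x - 1). Shared: x=4. PCs: A@2 B@1 C@2
Step 6: thread A executes A3 (x = x * 2). Shared: x=8. PCs: A@3 B@1 C@2
Step 7: thread B executes B2 (x = x + 1). Shared: x=9. PCs: A@3 B@2 C@2
Step 8: thread A executes A4 (x = x - 2). Shared: x=7. PCs: A@4 B@2 C@2
Step 9: thread C executes C3 (x = x + 1). Shared: x=8. PCs: A@4 B@2 C@3
Step 10: thread B executes B3 (x = x + 2). Shared: x=10. PCs: A@4 B@3 C@3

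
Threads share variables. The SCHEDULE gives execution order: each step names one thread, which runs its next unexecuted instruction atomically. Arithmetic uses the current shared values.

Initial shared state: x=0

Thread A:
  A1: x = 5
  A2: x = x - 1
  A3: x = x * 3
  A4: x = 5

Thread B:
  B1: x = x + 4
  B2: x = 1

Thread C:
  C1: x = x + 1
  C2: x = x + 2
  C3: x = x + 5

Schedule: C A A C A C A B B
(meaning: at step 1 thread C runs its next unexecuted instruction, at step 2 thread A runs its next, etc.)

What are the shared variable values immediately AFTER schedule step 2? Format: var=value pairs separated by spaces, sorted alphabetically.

Answer: x=5

Derivation:
Step 1: thread C executes C1 (x = x + 1). Shared: x=1. PCs: A@0 B@0 C@1
Step 2: thread A executes A1 (x = 5). Shared: x=5. PCs: A@1 B@0 C@1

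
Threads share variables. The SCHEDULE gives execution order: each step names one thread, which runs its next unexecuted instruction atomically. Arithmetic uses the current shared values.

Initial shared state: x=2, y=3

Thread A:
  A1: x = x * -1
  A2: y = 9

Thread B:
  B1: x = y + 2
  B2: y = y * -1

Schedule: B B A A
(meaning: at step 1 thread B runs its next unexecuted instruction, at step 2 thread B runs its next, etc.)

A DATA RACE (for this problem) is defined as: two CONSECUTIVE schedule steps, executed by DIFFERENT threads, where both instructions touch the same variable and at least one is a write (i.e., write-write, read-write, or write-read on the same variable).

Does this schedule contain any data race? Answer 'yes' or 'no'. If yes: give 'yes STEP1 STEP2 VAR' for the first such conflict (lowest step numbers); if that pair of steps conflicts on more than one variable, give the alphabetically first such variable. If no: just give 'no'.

Steps 1,2: same thread (B). No race.
Steps 2,3: B(r=y,w=y) vs A(r=x,w=x). No conflict.
Steps 3,4: same thread (A). No race.

Answer: no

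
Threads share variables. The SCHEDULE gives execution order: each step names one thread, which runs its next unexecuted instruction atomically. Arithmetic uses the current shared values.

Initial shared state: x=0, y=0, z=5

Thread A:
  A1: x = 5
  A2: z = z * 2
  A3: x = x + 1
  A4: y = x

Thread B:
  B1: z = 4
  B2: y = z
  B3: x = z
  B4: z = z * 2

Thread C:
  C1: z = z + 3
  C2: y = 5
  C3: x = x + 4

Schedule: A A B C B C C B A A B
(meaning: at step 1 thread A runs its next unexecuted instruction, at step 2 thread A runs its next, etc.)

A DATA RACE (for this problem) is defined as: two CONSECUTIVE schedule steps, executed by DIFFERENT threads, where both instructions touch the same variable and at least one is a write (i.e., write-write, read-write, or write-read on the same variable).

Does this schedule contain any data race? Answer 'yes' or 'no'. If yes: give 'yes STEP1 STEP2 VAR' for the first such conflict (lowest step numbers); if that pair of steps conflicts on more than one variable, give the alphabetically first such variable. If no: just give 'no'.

Answer: yes 2 3 z

Derivation:
Steps 1,2: same thread (A). No race.
Steps 2,3: A(z = z * 2) vs B(z = 4). RACE on z (W-W).
Steps 3,4: B(z = 4) vs C(z = z + 3). RACE on z (W-W).
Steps 4,5: C(z = z + 3) vs B(y = z). RACE on z (W-R).
Steps 5,6: B(y = z) vs C(y = 5). RACE on y (W-W).
Steps 6,7: same thread (C). No race.
Steps 7,8: C(x = x + 4) vs B(x = z). RACE on x (W-W).
Steps 8,9: B(x = z) vs A(x = x + 1). RACE on x (W-W).
Steps 9,10: same thread (A). No race.
Steps 10,11: A(r=x,w=y) vs B(r=z,w=z). No conflict.
First conflict at steps 2,3.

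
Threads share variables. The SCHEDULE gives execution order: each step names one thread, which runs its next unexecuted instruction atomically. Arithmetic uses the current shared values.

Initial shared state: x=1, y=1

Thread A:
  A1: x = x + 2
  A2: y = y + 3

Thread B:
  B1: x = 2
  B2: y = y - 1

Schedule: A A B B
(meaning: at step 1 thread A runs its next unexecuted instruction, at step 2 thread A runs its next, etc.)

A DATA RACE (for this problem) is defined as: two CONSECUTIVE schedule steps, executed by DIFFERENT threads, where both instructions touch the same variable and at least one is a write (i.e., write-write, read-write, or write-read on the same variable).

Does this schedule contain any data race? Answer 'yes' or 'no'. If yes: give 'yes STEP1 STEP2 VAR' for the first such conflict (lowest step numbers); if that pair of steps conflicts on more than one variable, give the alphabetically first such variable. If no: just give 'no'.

Steps 1,2: same thread (A). No race.
Steps 2,3: A(r=y,w=y) vs B(r=-,w=x). No conflict.
Steps 3,4: same thread (B). No race.

Answer: no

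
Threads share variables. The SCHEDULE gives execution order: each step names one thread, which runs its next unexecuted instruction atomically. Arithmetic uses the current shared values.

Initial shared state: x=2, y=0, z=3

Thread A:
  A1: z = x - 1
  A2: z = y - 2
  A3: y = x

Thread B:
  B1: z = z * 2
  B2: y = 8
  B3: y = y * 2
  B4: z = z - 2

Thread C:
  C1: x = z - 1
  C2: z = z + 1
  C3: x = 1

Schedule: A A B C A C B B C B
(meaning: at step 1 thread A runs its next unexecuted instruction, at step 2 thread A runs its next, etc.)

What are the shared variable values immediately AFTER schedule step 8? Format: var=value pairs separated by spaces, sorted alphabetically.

Step 1: thread A executes A1 (z = x - 1). Shared: x=2 y=0 z=1. PCs: A@1 B@0 C@0
Step 2: thread A executes A2 (z = y - 2). Shared: x=2 y=0 z=-2. PCs: A@2 B@0 C@0
Step 3: thread B executes B1 (z = z * 2). Shared: x=2 y=0 z=-4. PCs: A@2 B@1 C@0
Step 4: thread C executes C1 (x = z - 1). Shared: x=-5 y=0 z=-4. PCs: A@2 B@1 C@1
Step 5: thread A executes A3 (y = x). Shared: x=-5 y=-5 z=-4. PCs: A@3 B@1 C@1
Step 6: thread C executes C2 (z = z + 1). Shared: x=-5 y=-5 z=-3. PCs: A@3 B@1 C@2
Step 7: thread B executes B2 (y = 8). Shared: x=-5 y=8 z=-3. PCs: A@3 B@2 C@2
Step 8: thread B executes B3 (y = y * 2). Shared: x=-5 y=16 z=-3. PCs: A@3 B@3 C@2

Answer: x=-5 y=16 z=-3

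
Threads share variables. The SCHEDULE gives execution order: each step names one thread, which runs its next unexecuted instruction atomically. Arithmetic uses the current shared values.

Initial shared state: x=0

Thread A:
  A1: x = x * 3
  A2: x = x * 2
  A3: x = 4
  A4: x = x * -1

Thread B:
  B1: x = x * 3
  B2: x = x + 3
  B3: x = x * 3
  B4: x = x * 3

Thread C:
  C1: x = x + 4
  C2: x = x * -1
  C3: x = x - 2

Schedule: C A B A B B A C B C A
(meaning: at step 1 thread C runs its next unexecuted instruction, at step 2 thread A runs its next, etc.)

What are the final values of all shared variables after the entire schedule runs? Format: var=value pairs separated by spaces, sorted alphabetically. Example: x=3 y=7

Answer: x=14

Derivation:
Step 1: thread C executes C1 (x = x + 4). Shared: x=4. PCs: A@0 B@0 C@1
Step 2: thread A executes A1 (x = x * 3). Shared: x=12. PCs: A@1 B@0 C@1
Step 3: thread B executes B1 (x = x * 3). Shared: x=36. PCs: A@1 B@1 C@1
Step 4: thread A executes A2 (x = x * 2). Shared: x=72. PCs: A@2 B@1 C@1
Step 5: thread B executes B2 (x = x + 3). Shared: x=75. PCs: A@2 B@2 C@1
Step 6: thread B executes B3 (x = x * 3). Shared: x=225. PCs: A@2 B@3 C@1
Step 7: thread A executes A3 (x = 4). Shared: x=4. PCs: A@3 B@3 C@1
Step 8: thread C executes C2 (x = x * -1). Shared: x=-4. PCs: A@3 B@3 C@2
Step 9: thread B executes B4 (x = x * 3). Shared: x=-12. PCs: A@3 B@4 C@2
Step 10: thread C executes C3 (x = x - 2). Shared: x=-14. PCs: A@3 B@4 C@3
Step 11: thread A executes A4 (x = x * -1). Shared: x=14. PCs: A@4 B@4 C@3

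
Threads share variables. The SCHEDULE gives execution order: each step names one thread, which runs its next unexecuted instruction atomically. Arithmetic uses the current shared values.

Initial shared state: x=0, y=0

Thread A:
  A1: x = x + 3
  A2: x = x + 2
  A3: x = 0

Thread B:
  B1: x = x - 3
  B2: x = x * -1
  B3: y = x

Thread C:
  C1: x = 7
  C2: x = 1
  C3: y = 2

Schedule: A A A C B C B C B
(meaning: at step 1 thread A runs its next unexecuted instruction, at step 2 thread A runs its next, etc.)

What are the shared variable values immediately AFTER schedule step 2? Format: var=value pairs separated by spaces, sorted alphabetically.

Step 1: thread A executes A1 (x = x + 3). Shared: x=3 y=0. PCs: A@1 B@0 C@0
Step 2: thread A executes A2 (x = x + 2). Shared: x=5 y=0. PCs: A@2 B@0 C@0

Answer: x=5 y=0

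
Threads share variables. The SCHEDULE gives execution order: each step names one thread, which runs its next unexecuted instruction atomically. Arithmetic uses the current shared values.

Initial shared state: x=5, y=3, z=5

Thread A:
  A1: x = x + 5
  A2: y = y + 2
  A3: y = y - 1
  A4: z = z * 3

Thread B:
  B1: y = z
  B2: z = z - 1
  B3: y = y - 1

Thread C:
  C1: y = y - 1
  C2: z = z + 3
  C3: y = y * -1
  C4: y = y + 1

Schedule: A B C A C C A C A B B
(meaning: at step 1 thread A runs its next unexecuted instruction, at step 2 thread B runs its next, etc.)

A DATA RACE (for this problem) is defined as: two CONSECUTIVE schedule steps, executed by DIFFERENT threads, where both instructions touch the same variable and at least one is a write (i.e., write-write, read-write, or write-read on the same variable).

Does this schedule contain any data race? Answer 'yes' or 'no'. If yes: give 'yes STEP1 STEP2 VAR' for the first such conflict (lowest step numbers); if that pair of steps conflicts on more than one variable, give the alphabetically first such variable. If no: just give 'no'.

Steps 1,2: A(r=x,w=x) vs B(r=z,w=y). No conflict.
Steps 2,3: B(y = z) vs C(y = y - 1). RACE on y (W-W).
Steps 3,4: C(y = y - 1) vs A(y = y + 2). RACE on y (W-W).
Steps 4,5: A(r=y,w=y) vs C(r=z,w=z). No conflict.
Steps 5,6: same thread (C). No race.
Steps 6,7: C(y = y * -1) vs A(y = y - 1). RACE on y (W-W).
Steps 7,8: A(y = y - 1) vs C(y = y + 1). RACE on y (W-W).
Steps 8,9: C(r=y,w=y) vs A(r=z,w=z). No conflict.
Steps 9,10: A(z = z * 3) vs B(z = z - 1). RACE on z (W-W).
Steps 10,11: same thread (B). No race.
First conflict at steps 2,3.

Answer: yes 2 3 y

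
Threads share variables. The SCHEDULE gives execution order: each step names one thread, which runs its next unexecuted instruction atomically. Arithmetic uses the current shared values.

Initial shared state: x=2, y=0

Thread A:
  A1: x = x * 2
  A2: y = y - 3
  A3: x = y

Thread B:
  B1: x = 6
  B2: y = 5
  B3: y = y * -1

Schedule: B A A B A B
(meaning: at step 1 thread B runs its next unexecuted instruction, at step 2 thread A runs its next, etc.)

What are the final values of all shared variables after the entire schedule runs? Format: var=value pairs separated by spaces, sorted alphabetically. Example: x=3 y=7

Step 1: thread B executes B1 (x = 6). Shared: x=6 y=0. PCs: A@0 B@1
Step 2: thread A executes A1 (x = x * 2). Shared: x=12 y=0. PCs: A@1 B@1
Step 3: thread A executes A2 (y = y - 3). Shared: x=12 y=-3. PCs: A@2 B@1
Step 4: thread B executes B2 (y = 5). Shared: x=12 y=5. PCs: A@2 B@2
Step 5: thread A executes A3 (x = y). Shared: x=5 y=5. PCs: A@3 B@2
Step 6: thread B executes B3 (y = y * -1). Shared: x=5 y=-5. PCs: A@3 B@3

Answer: x=5 y=-5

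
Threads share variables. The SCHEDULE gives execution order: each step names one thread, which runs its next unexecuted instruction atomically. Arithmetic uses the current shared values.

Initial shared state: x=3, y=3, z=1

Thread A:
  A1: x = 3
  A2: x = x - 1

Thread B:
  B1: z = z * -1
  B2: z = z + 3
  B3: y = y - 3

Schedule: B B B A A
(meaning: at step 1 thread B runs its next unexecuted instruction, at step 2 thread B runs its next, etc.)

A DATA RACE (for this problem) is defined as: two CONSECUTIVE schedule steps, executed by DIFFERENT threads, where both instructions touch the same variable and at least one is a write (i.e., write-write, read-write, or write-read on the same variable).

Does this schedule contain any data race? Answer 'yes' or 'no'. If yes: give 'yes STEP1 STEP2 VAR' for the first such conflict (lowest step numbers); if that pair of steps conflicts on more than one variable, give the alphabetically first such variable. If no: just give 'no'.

Steps 1,2: same thread (B). No race.
Steps 2,3: same thread (B). No race.
Steps 3,4: B(r=y,w=y) vs A(r=-,w=x). No conflict.
Steps 4,5: same thread (A). No race.

Answer: no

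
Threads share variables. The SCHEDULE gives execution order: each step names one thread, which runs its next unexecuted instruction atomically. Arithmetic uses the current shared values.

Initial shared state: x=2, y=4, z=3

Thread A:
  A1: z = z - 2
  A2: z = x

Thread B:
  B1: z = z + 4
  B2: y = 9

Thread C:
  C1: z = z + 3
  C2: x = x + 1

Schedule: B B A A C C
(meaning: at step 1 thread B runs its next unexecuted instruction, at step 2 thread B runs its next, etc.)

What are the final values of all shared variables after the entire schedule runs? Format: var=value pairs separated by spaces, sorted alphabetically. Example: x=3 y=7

Step 1: thread B executes B1 (z = z + 4). Shared: x=2 y=4 z=7. PCs: A@0 B@1 C@0
Step 2: thread B executes B2 (y = 9). Shared: x=2 y=9 z=7. PCs: A@0 B@2 C@0
Step 3: thread A executes A1 (z = z - 2). Shared: x=2 y=9 z=5. PCs: A@1 B@2 C@0
Step 4: thread A executes A2 (z = x). Shared: x=2 y=9 z=2. PCs: A@2 B@2 C@0
Step 5: thread C executes C1 (z = z + 3). Shared: x=2 y=9 z=5. PCs: A@2 B@2 C@1
Step 6: thread C executes C2 (x = x + 1). Shared: x=3 y=9 z=5. PCs: A@2 B@2 C@2

Answer: x=3 y=9 z=5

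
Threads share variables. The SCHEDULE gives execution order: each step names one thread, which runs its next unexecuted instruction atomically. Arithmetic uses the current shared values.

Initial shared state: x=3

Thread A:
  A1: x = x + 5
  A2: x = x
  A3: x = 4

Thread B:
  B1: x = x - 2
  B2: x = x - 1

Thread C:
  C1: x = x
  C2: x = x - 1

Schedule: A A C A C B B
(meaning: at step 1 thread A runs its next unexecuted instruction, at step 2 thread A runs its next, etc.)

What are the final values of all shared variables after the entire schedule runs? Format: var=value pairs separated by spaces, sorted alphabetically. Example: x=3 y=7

Answer: x=0

Derivation:
Step 1: thread A executes A1 (x = x + 5). Shared: x=8. PCs: A@1 B@0 C@0
Step 2: thread A executes A2 (x = x). Shared: x=8. PCs: A@2 B@0 C@0
Step 3: thread C executes C1 (x = x). Shared: x=8. PCs: A@2 B@0 C@1
Step 4: thread A executes A3 (x = 4). Shared: x=4. PCs: A@3 B@0 C@1
Step 5: thread C executes C2 (x = x - 1). Shared: x=3. PCs: A@3 B@0 C@2
Step 6: thread B executes B1 (x = x - 2). Shared: x=1. PCs: A@3 B@1 C@2
Step 7: thread B executes B2 (x = x - 1). Shared: x=0. PCs: A@3 B@2 C@2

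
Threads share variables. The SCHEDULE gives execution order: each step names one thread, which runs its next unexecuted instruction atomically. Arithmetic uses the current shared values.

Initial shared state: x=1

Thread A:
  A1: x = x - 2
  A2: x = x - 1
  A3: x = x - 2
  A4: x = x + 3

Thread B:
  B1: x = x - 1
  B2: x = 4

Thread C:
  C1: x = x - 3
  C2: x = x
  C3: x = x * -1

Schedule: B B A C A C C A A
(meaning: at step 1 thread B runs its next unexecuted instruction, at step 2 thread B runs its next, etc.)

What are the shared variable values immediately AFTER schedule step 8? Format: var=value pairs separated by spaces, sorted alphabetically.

Answer: x=0

Derivation:
Step 1: thread B executes B1 (x = x - 1). Shared: x=0. PCs: A@0 B@1 C@0
Step 2: thread B executes B2 (x = 4). Shared: x=4. PCs: A@0 B@2 C@0
Step 3: thread A executes A1 (x = x - 2). Shared: x=2. PCs: A@1 B@2 C@0
Step 4: thread C executes C1 (x = x - 3). Shared: x=-1. PCs: A@1 B@2 C@1
Step 5: thread A executes A2 (x = x - 1). Shared: x=-2. PCs: A@2 B@2 C@1
Step 6: thread C executes C2 (x = x). Shared: x=-2. PCs: A@2 B@2 C@2
Step 7: thread C executes C3 (x = x * -1). Shared: x=2. PCs: A@2 B@2 C@3
Step 8: thread A executes A3 (x = x - 2). Shared: x=0. PCs: A@3 B@2 C@3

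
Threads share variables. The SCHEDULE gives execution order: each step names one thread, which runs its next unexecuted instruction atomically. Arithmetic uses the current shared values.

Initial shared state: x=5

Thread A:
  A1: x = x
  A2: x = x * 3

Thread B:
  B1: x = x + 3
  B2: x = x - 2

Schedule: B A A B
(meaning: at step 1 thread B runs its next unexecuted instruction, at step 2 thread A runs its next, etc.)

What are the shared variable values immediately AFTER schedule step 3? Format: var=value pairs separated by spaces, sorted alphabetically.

Step 1: thread B executes B1 (x = x + 3). Shared: x=8. PCs: A@0 B@1
Step 2: thread A executes A1 (x = x). Shared: x=8. PCs: A@1 B@1
Step 3: thread A executes A2 (x = x * 3). Shared: x=24. PCs: A@2 B@1

Answer: x=24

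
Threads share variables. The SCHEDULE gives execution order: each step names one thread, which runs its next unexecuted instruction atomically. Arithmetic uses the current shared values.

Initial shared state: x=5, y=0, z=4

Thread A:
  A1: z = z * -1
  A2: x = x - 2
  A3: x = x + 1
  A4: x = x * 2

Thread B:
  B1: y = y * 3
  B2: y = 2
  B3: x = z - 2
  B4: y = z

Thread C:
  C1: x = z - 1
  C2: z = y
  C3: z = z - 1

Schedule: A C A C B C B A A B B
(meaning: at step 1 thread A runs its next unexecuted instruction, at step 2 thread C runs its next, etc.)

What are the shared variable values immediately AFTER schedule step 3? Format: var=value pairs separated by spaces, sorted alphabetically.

Step 1: thread A executes A1 (z = z * -1). Shared: x=5 y=0 z=-4. PCs: A@1 B@0 C@0
Step 2: thread C executes C1 (x = z - 1). Shared: x=-5 y=0 z=-4. PCs: A@1 B@0 C@1
Step 3: thread A executes A2 (x = x - 2). Shared: x=-7 y=0 z=-4. PCs: A@2 B@0 C@1

Answer: x=-7 y=0 z=-4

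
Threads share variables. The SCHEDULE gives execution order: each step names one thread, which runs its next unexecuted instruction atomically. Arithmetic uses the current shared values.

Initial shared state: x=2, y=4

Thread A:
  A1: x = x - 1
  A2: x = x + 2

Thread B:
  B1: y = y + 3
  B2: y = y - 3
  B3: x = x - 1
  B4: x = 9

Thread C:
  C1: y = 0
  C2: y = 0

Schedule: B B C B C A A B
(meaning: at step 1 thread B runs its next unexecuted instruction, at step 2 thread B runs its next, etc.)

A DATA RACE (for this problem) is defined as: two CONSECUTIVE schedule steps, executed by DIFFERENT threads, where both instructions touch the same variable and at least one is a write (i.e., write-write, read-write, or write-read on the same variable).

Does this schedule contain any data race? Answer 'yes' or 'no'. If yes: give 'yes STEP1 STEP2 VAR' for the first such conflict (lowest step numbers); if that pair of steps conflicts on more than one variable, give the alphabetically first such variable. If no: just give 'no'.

Steps 1,2: same thread (B). No race.
Steps 2,3: B(y = y - 3) vs C(y = 0). RACE on y (W-W).
Steps 3,4: C(r=-,w=y) vs B(r=x,w=x). No conflict.
Steps 4,5: B(r=x,w=x) vs C(r=-,w=y). No conflict.
Steps 5,6: C(r=-,w=y) vs A(r=x,w=x). No conflict.
Steps 6,7: same thread (A). No race.
Steps 7,8: A(x = x + 2) vs B(x = 9). RACE on x (W-W).
First conflict at steps 2,3.

Answer: yes 2 3 y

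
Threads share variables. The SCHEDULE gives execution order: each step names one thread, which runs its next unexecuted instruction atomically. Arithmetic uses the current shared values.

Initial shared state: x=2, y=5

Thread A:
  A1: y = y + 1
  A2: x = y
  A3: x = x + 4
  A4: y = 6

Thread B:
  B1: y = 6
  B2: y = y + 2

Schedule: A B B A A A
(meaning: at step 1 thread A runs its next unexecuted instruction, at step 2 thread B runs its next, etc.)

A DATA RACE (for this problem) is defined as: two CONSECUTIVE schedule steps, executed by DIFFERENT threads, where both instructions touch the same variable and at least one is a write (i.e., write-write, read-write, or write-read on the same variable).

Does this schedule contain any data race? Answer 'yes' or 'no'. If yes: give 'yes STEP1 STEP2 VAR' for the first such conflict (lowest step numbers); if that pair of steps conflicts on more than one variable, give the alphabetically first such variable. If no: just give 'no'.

Answer: yes 1 2 y

Derivation:
Steps 1,2: A(y = y + 1) vs B(y = 6). RACE on y (W-W).
Steps 2,3: same thread (B). No race.
Steps 3,4: B(y = y + 2) vs A(x = y). RACE on y (W-R).
Steps 4,5: same thread (A). No race.
Steps 5,6: same thread (A). No race.
First conflict at steps 1,2.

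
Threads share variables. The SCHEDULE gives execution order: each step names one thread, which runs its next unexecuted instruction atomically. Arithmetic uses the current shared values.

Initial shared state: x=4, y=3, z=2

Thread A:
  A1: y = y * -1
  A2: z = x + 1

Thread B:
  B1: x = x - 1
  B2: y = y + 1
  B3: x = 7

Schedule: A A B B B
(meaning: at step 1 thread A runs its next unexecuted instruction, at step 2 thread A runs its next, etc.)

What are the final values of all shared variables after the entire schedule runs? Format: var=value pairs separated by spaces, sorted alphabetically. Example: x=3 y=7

Answer: x=7 y=-2 z=5

Derivation:
Step 1: thread A executes A1 (y = y * -1). Shared: x=4 y=-3 z=2. PCs: A@1 B@0
Step 2: thread A executes A2 (z = x + 1). Shared: x=4 y=-3 z=5. PCs: A@2 B@0
Step 3: thread B executes B1 (x = x - 1). Shared: x=3 y=-3 z=5. PCs: A@2 B@1
Step 4: thread B executes B2 (y = y + 1). Shared: x=3 y=-2 z=5. PCs: A@2 B@2
Step 5: thread B executes B3 (x = 7). Shared: x=7 y=-2 z=5. PCs: A@2 B@3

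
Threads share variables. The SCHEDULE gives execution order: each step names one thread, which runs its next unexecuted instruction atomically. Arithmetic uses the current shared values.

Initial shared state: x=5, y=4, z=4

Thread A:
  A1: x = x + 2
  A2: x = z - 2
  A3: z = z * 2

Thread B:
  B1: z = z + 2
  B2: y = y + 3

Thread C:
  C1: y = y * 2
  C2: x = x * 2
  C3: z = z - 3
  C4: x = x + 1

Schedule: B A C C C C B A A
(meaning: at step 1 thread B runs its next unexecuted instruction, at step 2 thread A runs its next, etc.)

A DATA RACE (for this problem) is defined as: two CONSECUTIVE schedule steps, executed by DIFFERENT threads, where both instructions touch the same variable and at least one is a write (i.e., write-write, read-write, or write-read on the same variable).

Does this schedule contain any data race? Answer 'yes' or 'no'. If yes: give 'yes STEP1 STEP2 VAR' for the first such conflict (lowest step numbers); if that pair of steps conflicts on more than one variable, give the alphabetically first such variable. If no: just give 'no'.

Answer: no

Derivation:
Steps 1,2: B(r=z,w=z) vs A(r=x,w=x). No conflict.
Steps 2,3: A(r=x,w=x) vs C(r=y,w=y). No conflict.
Steps 3,4: same thread (C). No race.
Steps 4,5: same thread (C). No race.
Steps 5,6: same thread (C). No race.
Steps 6,7: C(r=x,w=x) vs B(r=y,w=y). No conflict.
Steps 7,8: B(r=y,w=y) vs A(r=z,w=x). No conflict.
Steps 8,9: same thread (A). No race.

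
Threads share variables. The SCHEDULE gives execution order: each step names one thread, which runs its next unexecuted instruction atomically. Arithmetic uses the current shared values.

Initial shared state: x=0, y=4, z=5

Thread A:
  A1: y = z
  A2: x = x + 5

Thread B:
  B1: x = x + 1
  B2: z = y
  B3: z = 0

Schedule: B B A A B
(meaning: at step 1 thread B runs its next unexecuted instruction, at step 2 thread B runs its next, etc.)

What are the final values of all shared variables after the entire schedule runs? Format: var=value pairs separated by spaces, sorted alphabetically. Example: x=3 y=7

Step 1: thread B executes B1 (x = x + 1). Shared: x=1 y=4 z=5. PCs: A@0 B@1
Step 2: thread B executes B2 (z = y). Shared: x=1 y=4 z=4. PCs: A@0 B@2
Step 3: thread A executes A1 (y = z). Shared: x=1 y=4 z=4. PCs: A@1 B@2
Step 4: thread A executes A2 (x = x + 5). Shared: x=6 y=4 z=4. PCs: A@2 B@2
Step 5: thread B executes B3 (z = 0). Shared: x=6 y=4 z=0. PCs: A@2 B@3

Answer: x=6 y=4 z=0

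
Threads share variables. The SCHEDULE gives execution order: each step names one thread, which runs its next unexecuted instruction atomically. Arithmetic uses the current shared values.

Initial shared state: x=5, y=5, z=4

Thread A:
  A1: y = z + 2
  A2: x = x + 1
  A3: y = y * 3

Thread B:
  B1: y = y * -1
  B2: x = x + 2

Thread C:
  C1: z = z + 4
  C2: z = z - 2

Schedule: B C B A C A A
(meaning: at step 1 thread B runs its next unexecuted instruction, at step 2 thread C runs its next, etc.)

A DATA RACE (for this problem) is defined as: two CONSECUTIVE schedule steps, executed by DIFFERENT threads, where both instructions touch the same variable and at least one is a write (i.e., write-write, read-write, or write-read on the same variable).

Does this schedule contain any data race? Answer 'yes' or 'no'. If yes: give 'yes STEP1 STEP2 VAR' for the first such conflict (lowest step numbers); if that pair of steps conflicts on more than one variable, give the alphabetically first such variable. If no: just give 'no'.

Answer: yes 4 5 z

Derivation:
Steps 1,2: B(r=y,w=y) vs C(r=z,w=z). No conflict.
Steps 2,3: C(r=z,w=z) vs B(r=x,w=x). No conflict.
Steps 3,4: B(r=x,w=x) vs A(r=z,w=y). No conflict.
Steps 4,5: A(y = z + 2) vs C(z = z - 2). RACE on z (R-W).
Steps 5,6: C(r=z,w=z) vs A(r=x,w=x). No conflict.
Steps 6,7: same thread (A). No race.
First conflict at steps 4,5.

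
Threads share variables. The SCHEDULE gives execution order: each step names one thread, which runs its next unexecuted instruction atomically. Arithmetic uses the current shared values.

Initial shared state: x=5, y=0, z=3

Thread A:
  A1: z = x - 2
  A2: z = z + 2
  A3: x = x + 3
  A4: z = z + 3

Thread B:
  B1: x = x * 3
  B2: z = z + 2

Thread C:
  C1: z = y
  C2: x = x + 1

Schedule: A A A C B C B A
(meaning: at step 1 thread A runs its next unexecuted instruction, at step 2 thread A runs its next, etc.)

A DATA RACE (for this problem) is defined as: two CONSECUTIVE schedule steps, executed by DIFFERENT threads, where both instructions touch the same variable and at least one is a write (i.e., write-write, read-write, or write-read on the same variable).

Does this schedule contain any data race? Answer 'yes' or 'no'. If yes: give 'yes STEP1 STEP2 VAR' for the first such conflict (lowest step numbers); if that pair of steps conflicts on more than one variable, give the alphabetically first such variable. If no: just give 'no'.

Answer: yes 5 6 x

Derivation:
Steps 1,2: same thread (A). No race.
Steps 2,3: same thread (A). No race.
Steps 3,4: A(r=x,w=x) vs C(r=y,w=z). No conflict.
Steps 4,5: C(r=y,w=z) vs B(r=x,w=x). No conflict.
Steps 5,6: B(x = x * 3) vs C(x = x + 1). RACE on x (W-W).
Steps 6,7: C(r=x,w=x) vs B(r=z,w=z). No conflict.
Steps 7,8: B(z = z + 2) vs A(z = z + 3). RACE on z (W-W).
First conflict at steps 5,6.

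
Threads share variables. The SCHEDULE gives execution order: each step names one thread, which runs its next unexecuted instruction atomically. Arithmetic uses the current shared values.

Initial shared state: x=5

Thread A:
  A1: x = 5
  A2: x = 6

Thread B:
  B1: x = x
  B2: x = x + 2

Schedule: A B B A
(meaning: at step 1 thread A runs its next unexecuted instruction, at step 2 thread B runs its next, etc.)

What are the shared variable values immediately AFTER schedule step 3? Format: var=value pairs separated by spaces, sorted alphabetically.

Answer: x=7

Derivation:
Step 1: thread A executes A1 (x = 5). Shared: x=5. PCs: A@1 B@0
Step 2: thread B executes B1 (x = x). Shared: x=5. PCs: A@1 B@1
Step 3: thread B executes B2 (x = x + 2). Shared: x=7. PCs: A@1 B@2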